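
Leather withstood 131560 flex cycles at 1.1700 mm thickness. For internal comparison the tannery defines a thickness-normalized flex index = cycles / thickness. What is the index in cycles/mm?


Formula: Index = cycles / thickness
Substituting: Index = 131560 / 1.1700
Result: 112444.4444 cycles/mm


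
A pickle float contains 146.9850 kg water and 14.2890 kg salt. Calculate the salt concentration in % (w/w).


Formula: Conc = salt / (water + salt) * 100
Substituting: Conc = 14.2890 / (146.9850 + 14.2890) * 100
Result: 8.8601 %


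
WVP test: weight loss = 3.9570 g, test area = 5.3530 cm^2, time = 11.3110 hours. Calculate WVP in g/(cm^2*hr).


Formula: WVP = loss / (area * time)
Substituting: WVP = 3.9570 / (5.3530 * 11.3110)
Result: 0.0653533 g/(cm^2*hr)


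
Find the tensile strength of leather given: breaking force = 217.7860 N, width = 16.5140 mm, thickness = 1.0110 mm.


Formula: TS = force / (width * thickness)
Substituting: TS = 217.7860 / (16.5140 * 1.0110)
Result: 13.0445 N/mm^2


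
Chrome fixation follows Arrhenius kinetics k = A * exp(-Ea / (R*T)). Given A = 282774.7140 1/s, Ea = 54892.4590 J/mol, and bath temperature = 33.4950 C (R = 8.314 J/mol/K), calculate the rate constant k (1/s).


T_K = T_C + 273.15 = 33.4950 + 273.15 = 306.6450 K
exponent = -Ea / (R * T_K) = -54892.4590 / (8.314 * 306.6450) = -21.5311
k = A * exp(exponent) = 282774.7140 * exp(-21.5311) = 1.2606e-04 1/s


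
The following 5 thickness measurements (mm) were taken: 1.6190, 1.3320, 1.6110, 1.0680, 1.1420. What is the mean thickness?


Formula: Average = sum / n
Substituting: Average = 6.7720 / 5
Result: 1.3544 mm


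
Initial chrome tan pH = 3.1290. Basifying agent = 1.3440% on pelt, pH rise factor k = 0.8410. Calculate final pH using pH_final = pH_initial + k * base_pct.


Formula: pH_final = pH_initial + k * base_pct
Substituting: pH_final = 3.1290 + 0.8410 * 1.3440
Result: 4.2593


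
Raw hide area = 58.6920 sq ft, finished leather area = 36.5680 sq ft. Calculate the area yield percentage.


Formula: Yield = finished / raw * 100
Substituting: Yield = 36.5680 / 58.6920 * 100
Result: 62.3049 %


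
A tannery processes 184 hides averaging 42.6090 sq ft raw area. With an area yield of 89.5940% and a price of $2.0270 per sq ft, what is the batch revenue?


Raw_total = N * avg_area = 184 * 42.6090 = 7840.0560 sq ft
Finished = Raw_total * yield / 100 = 7840.0560 * 89.5940 / 100 = 7024.2198 sq ft
Value = Finished * price = 7024.2198 * 2.0270 = 14238.0935 $


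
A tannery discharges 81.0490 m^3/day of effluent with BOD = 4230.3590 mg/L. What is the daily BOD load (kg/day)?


Formula: BOD_load = volume * conc / 1000
Substituting: BOD_load = 81.0490 * 4230.3590 / 1000
Result: 342.8664 kg/day


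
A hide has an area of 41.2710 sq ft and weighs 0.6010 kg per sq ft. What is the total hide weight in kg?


Formula: Weight = area * weight_per_sqft
Substituting: Weight = 41.2710 * 0.6010
Result: 24.8039 kg


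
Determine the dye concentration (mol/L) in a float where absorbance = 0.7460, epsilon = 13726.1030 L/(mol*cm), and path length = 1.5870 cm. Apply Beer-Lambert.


Formula: c = A / (epsilon * l)
Substituting: c = 0.7460 / (13726.1030 * 1.5870)
Result: 3.4246e-05 mol/L


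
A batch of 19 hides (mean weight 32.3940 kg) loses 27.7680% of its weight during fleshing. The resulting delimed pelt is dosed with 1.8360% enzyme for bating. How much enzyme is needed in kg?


Total_raw = N * avg_wt = 19 * 32.3940 = 615.4860 kg
Substrate = Total_raw * (1 - loss/100) = 615.4860 * (1 - 27.7680/100) = 444.5778 kg
Enzyme = Substrate * pct / 100 = 444.5778 * 1.8360 / 100 = 8.1624 kg


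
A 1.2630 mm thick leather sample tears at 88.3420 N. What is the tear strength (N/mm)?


Formula: Tear strength = force / thickness
Substituting: Tear strength = 88.3420 / 1.2630
Result: 69.9462 N/mm


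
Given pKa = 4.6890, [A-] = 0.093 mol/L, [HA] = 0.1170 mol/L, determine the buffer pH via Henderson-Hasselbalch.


ratio = [A-] / [HA] = 0.093 / 0.1170 = 0.7949
log10(ratio) = -0.0997029
pH = pKa + log10(ratio) = 4.6890 - 0.0997029 = 4.5893


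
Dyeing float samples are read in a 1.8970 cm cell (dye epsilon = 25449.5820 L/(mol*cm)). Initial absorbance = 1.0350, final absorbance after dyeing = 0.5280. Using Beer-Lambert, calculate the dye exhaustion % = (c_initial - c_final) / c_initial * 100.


c_initial = A_i / (epsilon * l) = 1.0350 / (25449.5820 * 1.8970) = 2.1438e-05 mol/L
c_final = A_f / (epsilon * l) = 0.5280 / (25449.5820 * 1.8970) = 1.0937e-05 mol/L
Exhaustion = (c_initial - c_final) / c_initial * 100 = (2.1438e-05 - 1.0937e-05) / 2.1438e-05 * 100 = 48.9855 %


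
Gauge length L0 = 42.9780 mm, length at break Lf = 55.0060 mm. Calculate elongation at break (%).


Formula: Elongation = (Lf - L0) / L0 * 100
Substituting: Elongation = (55.0060 - 42.9780) / 42.9780 * 100
Result: 27.9864 %


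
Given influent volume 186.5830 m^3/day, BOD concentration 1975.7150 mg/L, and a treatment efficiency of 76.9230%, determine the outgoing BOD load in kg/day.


Load_in = volume * conc / 1000 = 186.5830 * 1975.7150 / 1000 = 368.6348 kg/day
Removed = Load_in * eff / 100 = 368.6348 * 76.9230 / 100 = 283.5650 kg/day
Load_out = Load_in - Removed = 368.6348 - 283.5650 = 85.0699 kg/day


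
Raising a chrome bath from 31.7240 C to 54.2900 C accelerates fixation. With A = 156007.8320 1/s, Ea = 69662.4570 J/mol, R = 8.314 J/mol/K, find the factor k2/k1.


T1 = 31.7240 + 273.15 = 304.8740 K; T2 = 54.2900 + 273.15 = 327.4400 K
k1 = A * exp(-Ea/(R*T1)) = 156007.8320 * exp(-69662.4570/(8.314*304.8740)) = 1.8085e-07 1/s
k2 = A * exp(-Ea/(R*T2)) = 156007.8320 * exp(-69662.4570/(8.314*327.4400)) = 1.2020e-06 1/s
k2/k1 = 1.2020e-06 / 1.8085e-07 = 6.6462


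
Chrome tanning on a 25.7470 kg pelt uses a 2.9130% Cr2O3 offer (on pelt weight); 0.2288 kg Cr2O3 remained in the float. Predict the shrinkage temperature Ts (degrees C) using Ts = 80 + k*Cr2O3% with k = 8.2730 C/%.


Offered = pelt * offer_pct / 100 = 25.7470 * 2.9130 / 100 = 0.7500 kg
Uptake = offered - residual = 0.7500 - 0.2288 = 0.5212 kg
Cr2O3% on pelt = uptake / pelt * 100 = 0.5212 / 25.7470 * 100 = 2.0244 %
Ts = 80 + k * Cr2O3% = 80 + 8.2730 * 2.0244 = 96.7475 C


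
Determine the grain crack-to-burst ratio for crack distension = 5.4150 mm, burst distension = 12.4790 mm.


Formula: Ratio = crack / burst
Substituting: Ratio = 5.4150 / 12.4790
Result: 0.4339


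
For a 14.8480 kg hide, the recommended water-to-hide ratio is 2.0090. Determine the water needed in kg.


Formula: Water = hide_weight * ratio
Substituting: Water = 14.8480 * 2.0090
Result: 29.8296 kg


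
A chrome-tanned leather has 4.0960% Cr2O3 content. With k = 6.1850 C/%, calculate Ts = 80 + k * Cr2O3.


Formula: Ts = 80 + k * Cr2O3
Substituting: Ts = 80 + 6.1850 * 4.0960
Result: 105.3338 C


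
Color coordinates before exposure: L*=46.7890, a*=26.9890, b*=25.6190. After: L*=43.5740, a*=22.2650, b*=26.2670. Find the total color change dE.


dL = -3.2150, da = -4.7240, db = 0.6480
dE = sqrt((-3.2150)^2 + (-4.7240)^2 + 0.6480^2) = 5.7509


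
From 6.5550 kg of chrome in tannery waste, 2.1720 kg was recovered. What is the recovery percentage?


Formula: Recovery = recovered / input * 100
Substituting: Recovery = 2.1720 / 6.5550 * 100
Result: 33.1350 %


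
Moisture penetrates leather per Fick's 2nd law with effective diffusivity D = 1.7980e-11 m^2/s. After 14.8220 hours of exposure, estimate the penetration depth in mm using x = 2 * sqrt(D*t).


t = 14.8220 hr * 3600 = 53359.2000 s
D * t = 1.7980e-11 * 53359.2000 = 9.5940e-07
x = 2 * sqrt(D*t) = 2 * sqrt(9.5940e-07) = 0.00195898 m = 1.9590 mm


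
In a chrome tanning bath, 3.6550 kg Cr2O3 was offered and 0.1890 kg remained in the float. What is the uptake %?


Formula: Uptake = (offered - residual) / offered * 100
Substituting: Uptake = (3.6550 - 0.1890) / 3.6550 * 100
Result: 94.8290 %


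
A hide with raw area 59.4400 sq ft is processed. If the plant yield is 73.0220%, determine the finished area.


Formula: finished = raw * yield / 100
Substituting: finished = 59.4400 * 73.0220 / 100
Result: 43.4043 sq ft


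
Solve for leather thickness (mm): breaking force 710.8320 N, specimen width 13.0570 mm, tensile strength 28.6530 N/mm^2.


Formula: t = F / (TS * w)
Substituting: t = 710.8320 / (28.6530 * 13.0570)
Result: 1.9000 mm


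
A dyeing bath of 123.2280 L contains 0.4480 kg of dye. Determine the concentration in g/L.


Formula: Conc = dye_mass(kg) / volume(L) * 1000
Substituting: Conc = 0.4480 / 123.2280 * 1000
Result: 3.6355 g/L


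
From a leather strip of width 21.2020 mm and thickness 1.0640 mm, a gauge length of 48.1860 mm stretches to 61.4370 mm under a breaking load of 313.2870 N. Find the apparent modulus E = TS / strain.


TS = F / (w * t) = 313.2870 / (21.2020 * 1.0640) = 13.8875 N/mm^2
strain = (Lf - L0) / L0 = (61.4370 - 48.1860) / 48.1860 = 0.2750
E = TS / strain = 13.8875 / 0.2750 = 50.5006 N/mm^2


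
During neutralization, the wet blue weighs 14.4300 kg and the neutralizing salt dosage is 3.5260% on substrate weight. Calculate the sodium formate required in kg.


Formula: Neutralizer = substrate * pct / 100
Substituting: Neutralizer = 14.4300 * 3.5260 / 100
Result: 0.5088 kg


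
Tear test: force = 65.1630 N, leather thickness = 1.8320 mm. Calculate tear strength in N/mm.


Formula: Tear strength = force / thickness
Substituting: Tear strength = 65.1630 / 1.8320
Result: 35.5693 N/mm


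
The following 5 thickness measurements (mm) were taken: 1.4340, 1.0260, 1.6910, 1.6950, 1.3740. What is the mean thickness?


Formula: Average = sum / n
Substituting: Average = 7.2200 / 5
Result: 1.4440 mm


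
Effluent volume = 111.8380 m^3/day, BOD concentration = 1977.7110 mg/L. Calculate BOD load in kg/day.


Formula: BOD_load = volume * conc / 1000
Substituting: BOD_load = 111.8380 * 1977.7110 / 1000
Result: 221.1832 kg/day


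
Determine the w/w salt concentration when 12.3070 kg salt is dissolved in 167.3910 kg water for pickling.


Formula: Conc = salt / (water + salt) * 100
Substituting: Conc = 12.3070 / (167.3910 + 12.3070) * 100
Result: 6.8487 %


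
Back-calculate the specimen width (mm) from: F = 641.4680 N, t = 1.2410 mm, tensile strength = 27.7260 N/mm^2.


Formula: w = F / (TS * t)
Substituting: w = 641.4680 / (27.7260 * 1.2410)
Result: 18.6430 mm


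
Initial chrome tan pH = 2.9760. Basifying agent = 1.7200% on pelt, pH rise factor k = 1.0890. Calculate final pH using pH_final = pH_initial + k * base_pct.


Formula: pH_final = pH_initial + k * base_pct
Substituting: pH_final = 2.9760 + 1.0890 * 1.7200
Result: 4.8491


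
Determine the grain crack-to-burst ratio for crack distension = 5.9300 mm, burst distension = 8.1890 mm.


Formula: Ratio = crack / burst
Substituting: Ratio = 5.9300 / 8.1890
Result: 0.7241


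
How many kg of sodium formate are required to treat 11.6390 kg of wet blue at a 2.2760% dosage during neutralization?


Formula: Neutralizer = substrate * pct / 100
Substituting: Neutralizer = 11.6390 * 2.2760 / 100
Result: 0.2649 kg


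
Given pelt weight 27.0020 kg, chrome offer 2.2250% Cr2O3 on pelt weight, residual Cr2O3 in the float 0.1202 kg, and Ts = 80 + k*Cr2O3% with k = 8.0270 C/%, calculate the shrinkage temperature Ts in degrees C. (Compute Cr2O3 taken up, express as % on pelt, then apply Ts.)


Offered = pelt * offer_pct / 100 = 27.0020 * 2.2250 / 100 = 0.6008 kg
Uptake = offered - residual = 0.6008 - 0.1202 = 0.4806 kg
Cr2O3% on pelt = uptake / pelt * 100 = 0.4806 / 27.0020 * 100 = 1.7798 %
Ts = 80 + k * Cr2O3% = 80 + 8.0270 * 1.7798 = 94.2868 C


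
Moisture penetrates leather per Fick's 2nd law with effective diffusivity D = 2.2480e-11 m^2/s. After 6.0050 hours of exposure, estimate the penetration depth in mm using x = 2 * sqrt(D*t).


t = 6.0050 hr * 3600 = 21618.0000 s
D * t = 2.2480e-11 * 21618.0000 = 4.8597e-07
x = 2 * sqrt(D*t) = 2 * sqrt(4.8597e-07) = 0.00139423 m = 1.3942 mm


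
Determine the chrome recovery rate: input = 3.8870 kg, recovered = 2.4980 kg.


Formula: Recovery = recovered / input * 100
Substituting: Recovery = 2.4980 / 3.8870 * 100
Result: 64.2655 %


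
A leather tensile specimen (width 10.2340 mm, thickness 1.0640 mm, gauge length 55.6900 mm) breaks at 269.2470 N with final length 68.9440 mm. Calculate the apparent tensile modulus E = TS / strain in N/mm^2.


TS = F / (w * t) = 269.2470 / (10.2340 * 1.0640) = 24.7266 N/mm^2
strain = (Lf - L0) / L0 = (68.9440 - 55.6900) / 55.6900 = 0.2380
E = TS / strain = 24.7266 / 0.2380 = 103.8949 N/mm^2


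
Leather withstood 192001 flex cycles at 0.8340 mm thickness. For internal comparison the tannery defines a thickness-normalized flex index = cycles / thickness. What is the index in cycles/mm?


Formula: Index = cycles / thickness
Substituting: Index = 192001 / 0.8340
Result: 230217.0264 cycles/mm


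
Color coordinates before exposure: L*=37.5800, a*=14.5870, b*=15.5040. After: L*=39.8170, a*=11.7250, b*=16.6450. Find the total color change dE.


dL = 2.2370, da = -2.8620, db = 1.1410
dE = sqrt(2.2370^2 + (-2.8620)^2 + 1.1410^2) = 3.8075


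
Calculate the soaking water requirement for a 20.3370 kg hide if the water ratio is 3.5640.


Formula: Water = hide_weight * ratio
Substituting: Water = 20.3370 * 3.5640
Result: 72.4811 kg


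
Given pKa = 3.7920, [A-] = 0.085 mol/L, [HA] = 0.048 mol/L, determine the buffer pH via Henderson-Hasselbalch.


ratio = [A-] / [HA] = 0.085 / 0.048 = 1.7708
log10(ratio) = 0.2482
pH = pKa + log10(ratio) = 3.7920 + 0.2482 = 4.0402


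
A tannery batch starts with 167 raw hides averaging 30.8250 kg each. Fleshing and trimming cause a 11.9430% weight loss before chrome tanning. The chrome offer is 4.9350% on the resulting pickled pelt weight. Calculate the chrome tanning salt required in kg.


Total_raw = N * avg_wt = 167 * 30.8250 = 5147.7750 kg
Substrate = Total_raw * (1 - loss/100) = 5147.7750 * (1 - 11.9430/100) = 4532.9762 kg
Chrome = Substrate * pct / 100 = 4532.9762 * 4.9350 / 100 = 223.7024 kg


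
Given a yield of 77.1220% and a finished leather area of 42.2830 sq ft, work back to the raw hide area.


Formula: raw = finished * 100 / yield
Substituting: raw = 42.2830 * 100 / 77.1220
Result: 54.8261 sq ft


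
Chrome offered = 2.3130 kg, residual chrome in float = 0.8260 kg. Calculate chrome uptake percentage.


Formula: Uptake = (offered - residual) / offered * 100
Substituting: Uptake = (2.3130 - 0.8260) / 2.3130 * 100
Result: 64.2888 %


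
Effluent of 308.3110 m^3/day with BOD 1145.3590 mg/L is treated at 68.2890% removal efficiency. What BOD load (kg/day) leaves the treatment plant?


Load_in = volume * conc / 1000 = 308.3110 * 1145.3590 / 1000 = 353.1268 kg/day
Removed = Load_in * eff / 100 = 353.1268 * 68.2890 / 100 = 241.1467 kg/day
Load_out = Load_in - Removed = 353.1268 - 241.1467 = 111.9800 kg/day


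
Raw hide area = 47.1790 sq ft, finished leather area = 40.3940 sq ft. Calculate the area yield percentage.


Formula: Yield = finished / raw * 100
Substituting: Yield = 40.3940 / 47.1790 * 100
Result: 85.6186 %


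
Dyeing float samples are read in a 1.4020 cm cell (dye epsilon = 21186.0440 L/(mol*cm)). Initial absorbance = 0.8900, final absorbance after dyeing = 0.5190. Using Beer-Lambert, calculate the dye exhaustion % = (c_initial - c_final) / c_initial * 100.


c_initial = A_i / (epsilon * l) = 0.8900 / (21186.0440 * 1.4020) = 2.9963e-05 mol/L
c_final = A_f / (epsilon * l) = 0.5190 / (21186.0440 * 1.4020) = 1.7473e-05 mol/L
Exhaustion = (c_initial - c_final) / c_initial * 100 = (2.9963e-05 - 1.7473e-05) / 2.9963e-05 * 100 = 41.6854 %


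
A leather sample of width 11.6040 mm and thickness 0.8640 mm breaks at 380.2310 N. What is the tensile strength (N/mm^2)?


Formula: TS = force / (width * thickness)
Substituting: TS = 380.2310 / (11.6040 * 0.8640)
Result: 37.9250 N/mm^2


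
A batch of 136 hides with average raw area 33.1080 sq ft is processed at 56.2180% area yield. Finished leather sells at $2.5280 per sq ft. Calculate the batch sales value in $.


Raw_total = N * avg_area = 136 * 33.1080 = 4502.6880 sq ft
Finished = Raw_total * yield / 100 = 4502.6880 * 56.2180 / 100 = 2531.3211 sq ft
Value = Finished * price = 2531.3211 * 2.5280 = 6399.1798 $


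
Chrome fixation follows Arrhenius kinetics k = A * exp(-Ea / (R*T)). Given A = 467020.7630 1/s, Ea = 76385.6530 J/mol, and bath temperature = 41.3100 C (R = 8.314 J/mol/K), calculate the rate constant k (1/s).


T_K = T_C + 273.15 = 41.3100 + 273.15 = 314.4600 K
exponent = -Ea / (R * T_K) = -76385.6530 / (8.314 * 314.4600) = -29.2171
k = A * exp(exponent) = 467020.7630 * exp(-29.2171) = 9.5616e-08 1/s


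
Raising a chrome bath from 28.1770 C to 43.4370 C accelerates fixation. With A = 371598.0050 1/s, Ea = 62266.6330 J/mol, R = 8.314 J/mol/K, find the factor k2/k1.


T1 = 28.1770 + 273.15 = 301.3270 K; T2 = 43.4370 + 273.15 = 316.5870 K
k1 = A * exp(-Ea/(R*T1)) = 371598.0050 * exp(-62266.6330/(8.314*301.3270)) = 5.9682e-06 1/s
k2 = A * exp(-Ea/(R*T2)) = 371598.0050 * exp(-62266.6330/(8.314*316.5870)) = 1.9776e-05 1/s
k2/k1 = 1.9776e-05 / 5.9682e-06 = 3.3136


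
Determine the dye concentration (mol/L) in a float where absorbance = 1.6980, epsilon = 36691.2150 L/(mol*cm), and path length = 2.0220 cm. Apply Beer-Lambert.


Formula: c = A / (epsilon * l)
Substituting: c = 1.6980 / (36691.2150 * 2.0220)
Result: 2.2887e-05 mol/L


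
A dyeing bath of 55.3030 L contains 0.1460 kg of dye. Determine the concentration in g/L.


Formula: Conc = dye_mass(kg) / volume(L) * 1000
Substituting: Conc = 0.1460 / 55.3030 * 1000
Result: 2.6400 g/L


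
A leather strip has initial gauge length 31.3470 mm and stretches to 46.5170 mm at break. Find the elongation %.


Formula: Elongation = (Lf - L0) / L0 * 100
Substituting: Elongation = (46.5170 - 31.3470) / 31.3470 * 100
Result: 48.3938 %


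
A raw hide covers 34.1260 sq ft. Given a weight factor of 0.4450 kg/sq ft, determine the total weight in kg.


Formula: Weight = area * weight_per_sqft
Substituting: Weight = 34.1260 * 0.4450
Result: 15.1861 kg


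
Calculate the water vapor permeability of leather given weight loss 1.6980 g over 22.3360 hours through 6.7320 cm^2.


Formula: WVP = loss / (area * time)
Substituting: WVP = 1.6980 / (6.7320 * 22.3360)
Result: 0.0112925 g/(cm^2*hr)


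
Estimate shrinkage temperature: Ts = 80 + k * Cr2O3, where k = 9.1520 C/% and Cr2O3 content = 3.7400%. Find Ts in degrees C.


Formula: Ts = 80 + k * Cr2O3
Substituting: Ts = 80 + 9.1520 * 3.7400
Result: 114.2285 C


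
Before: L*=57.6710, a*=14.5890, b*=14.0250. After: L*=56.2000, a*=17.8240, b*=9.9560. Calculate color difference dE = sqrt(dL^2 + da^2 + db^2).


dL = -1.4710, da = 3.2350, db = -4.0690
dE = sqrt((-1.4710)^2 + 3.2350^2 + (-4.0690)^2) = 5.4024


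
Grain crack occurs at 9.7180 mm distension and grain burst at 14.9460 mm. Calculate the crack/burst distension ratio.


Formula: Ratio = crack / burst
Substituting: Ratio = 9.7180 / 14.9460
Result: 0.6502


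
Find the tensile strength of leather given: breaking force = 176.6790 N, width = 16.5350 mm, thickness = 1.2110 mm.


Formula: TS = force / (width * thickness)
Substituting: TS = 176.6790 / (16.5350 * 1.2110)
Result: 8.8234 N/mm^2


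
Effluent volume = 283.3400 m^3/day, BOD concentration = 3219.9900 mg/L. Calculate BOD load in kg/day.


Formula: BOD_load = volume * conc / 1000
Substituting: BOD_load = 283.3400 * 3219.9900 / 1000
Result: 912.3520 kg/day


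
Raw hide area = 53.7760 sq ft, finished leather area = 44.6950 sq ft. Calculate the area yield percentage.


Formula: Yield = finished / raw * 100
Substituting: Yield = 44.6950 / 53.7760 * 100
Result: 83.1133 %


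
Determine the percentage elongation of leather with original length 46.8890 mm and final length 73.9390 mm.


Formula: Elongation = (Lf - L0) / L0 * 100
Substituting: Elongation = (73.9390 - 46.8890) / 46.8890 * 100
Result: 57.6894 %


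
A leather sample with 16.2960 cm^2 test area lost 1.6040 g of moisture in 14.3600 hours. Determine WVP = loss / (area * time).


Formula: WVP = loss / (area * time)
Substituting: WVP = 1.6040 / (16.2960 * 14.3600)
Result: 0.00685439 g/(cm^2*hr)


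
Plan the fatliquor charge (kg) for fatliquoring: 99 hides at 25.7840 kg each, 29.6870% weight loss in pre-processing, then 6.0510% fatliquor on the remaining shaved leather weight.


Total_raw = N * avg_wt = 99 * 25.7840 = 2552.6160 kg
Substrate = Total_raw * (1 - loss/100) = 2552.6160 * (1 - 29.6870/100) = 1794.8209 kg
Fat = Substrate * pct / 100 = 1794.8209 * 6.0510 / 100 = 108.6046 kg


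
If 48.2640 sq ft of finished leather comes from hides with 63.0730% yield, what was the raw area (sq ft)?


Formula: raw = finished * 100 / yield
Substituting: raw = 48.2640 * 100 / 63.0730
Result: 76.5209 sq ft


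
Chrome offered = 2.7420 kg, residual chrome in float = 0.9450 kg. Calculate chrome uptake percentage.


Formula: Uptake = (offered - residual) / offered * 100
Substituting: Uptake = (2.7420 - 0.9450) / 2.7420 * 100
Result: 65.5361 %


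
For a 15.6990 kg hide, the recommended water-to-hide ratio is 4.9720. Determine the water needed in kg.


Formula: Water = hide_weight * ratio
Substituting: Water = 15.6990 * 4.9720
Result: 78.0554 kg


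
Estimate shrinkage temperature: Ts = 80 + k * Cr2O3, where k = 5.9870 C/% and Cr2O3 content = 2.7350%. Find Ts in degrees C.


Formula: Ts = 80 + k * Cr2O3
Substituting: Ts = 80 + 5.9870 * 2.7350
Result: 96.3744 C


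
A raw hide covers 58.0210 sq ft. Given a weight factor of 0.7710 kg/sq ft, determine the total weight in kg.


Formula: Weight = area * weight_per_sqft
Substituting: Weight = 58.0210 * 0.7710
Result: 44.7342 kg


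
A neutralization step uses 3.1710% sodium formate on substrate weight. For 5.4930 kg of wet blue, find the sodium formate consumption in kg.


Formula: Neutralizer = substrate * pct / 100
Substituting: Neutralizer = 5.4930 * 3.1710 / 100
Result: 0.1742 kg


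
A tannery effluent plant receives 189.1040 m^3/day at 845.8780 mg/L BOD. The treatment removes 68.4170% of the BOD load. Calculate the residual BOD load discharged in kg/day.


Load_in = volume * conc / 1000 = 189.1040 * 845.8780 / 1000 = 159.9589 kg/day
Removed = Load_in * eff / 100 = 159.9589 * 68.4170 / 100 = 109.4391 kg/day
Load_out = Load_in - Removed = 159.9589 - 109.4391 = 50.5198 kg/day


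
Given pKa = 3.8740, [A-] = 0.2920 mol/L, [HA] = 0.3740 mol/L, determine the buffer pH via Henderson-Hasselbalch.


ratio = [A-] / [HA] = 0.2920 / 0.3740 = 0.7807
log10(ratio) = -0.1075
pH = pKa + log10(ratio) = 3.8740 - 0.1075 = 3.7665


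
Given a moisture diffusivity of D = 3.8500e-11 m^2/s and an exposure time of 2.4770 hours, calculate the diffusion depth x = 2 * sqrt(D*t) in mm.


t = 2.4770 hr * 3600 = 8917.2000 s
D * t = 3.8500e-11 * 8917.2000 = 3.4331e-07
x = 2 * sqrt(D*t) = 2 * sqrt(3.4331e-07) = 0.00117186 m = 1.1719 mm


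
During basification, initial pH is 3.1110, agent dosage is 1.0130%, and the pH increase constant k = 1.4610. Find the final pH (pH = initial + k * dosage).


Formula: pH_final = pH_initial + k * base_pct
Substituting: pH_final = 3.1110 + 1.4610 * 1.0130
Result: 4.5910


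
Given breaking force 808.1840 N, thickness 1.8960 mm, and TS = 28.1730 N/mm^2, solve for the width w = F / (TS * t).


Formula: w = F / (TS * t)
Substituting: w = 808.1840 / (28.1730 * 1.8960)
Result: 15.1300 mm


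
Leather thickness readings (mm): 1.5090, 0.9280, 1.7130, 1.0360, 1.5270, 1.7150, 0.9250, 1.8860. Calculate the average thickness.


Formula: Average = sum / n
Substituting: Average = 11.2390 / 8
Result: 1.4049 mm


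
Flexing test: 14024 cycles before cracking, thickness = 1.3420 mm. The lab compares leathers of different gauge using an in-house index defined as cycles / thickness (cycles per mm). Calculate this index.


Formula: Index = cycles / thickness
Substituting: Index = 14024 / 1.3420
Result: 10450.0745 cycles/mm


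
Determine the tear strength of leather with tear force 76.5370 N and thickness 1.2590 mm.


Formula: Tear strength = force / thickness
Substituting: Tear strength = 76.5370 / 1.2590
Result: 60.7919 N/mm


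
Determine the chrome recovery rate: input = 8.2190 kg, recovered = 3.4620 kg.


Formula: Recovery = recovered / input * 100
Substituting: Recovery = 3.4620 / 8.2190 * 100
Result: 42.1219 %


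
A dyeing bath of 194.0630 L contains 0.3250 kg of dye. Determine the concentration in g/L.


Formula: Conc = dye_mass(kg) / volume(L) * 1000
Substituting: Conc = 0.3250 / 194.0630 * 1000
Result: 1.6747 g/L


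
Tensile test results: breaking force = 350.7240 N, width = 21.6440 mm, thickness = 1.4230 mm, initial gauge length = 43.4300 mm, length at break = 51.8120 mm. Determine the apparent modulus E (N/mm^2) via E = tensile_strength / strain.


TS = F / (w * t) = 350.7240 / (21.6440 * 1.4230) = 11.3874 N/mm^2
strain = (Lf - L0) / L0 = (51.8120 - 43.4300) / 43.4300 = 0.1930
E = TS / strain = 11.3874 / 0.1930 = 59.0018 N/mm^2


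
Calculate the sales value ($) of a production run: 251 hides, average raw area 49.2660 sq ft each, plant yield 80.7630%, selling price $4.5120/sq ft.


Raw_total = N * avg_area = 251 * 49.2660 = 12365.7660 sq ft
Finished = Raw_total * yield / 100 = 12365.7660 * 80.7630 / 100 = 9986.9636 sq ft
Value = Finished * price = 9986.9636 * 4.5120 = 45061.1797 $


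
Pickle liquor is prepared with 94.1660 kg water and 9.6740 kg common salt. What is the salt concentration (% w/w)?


Formula: Conc = salt / (water + salt) * 100
Substituting: Conc = 9.6740 / (94.1660 + 9.6740) * 100
Result: 9.3163 %


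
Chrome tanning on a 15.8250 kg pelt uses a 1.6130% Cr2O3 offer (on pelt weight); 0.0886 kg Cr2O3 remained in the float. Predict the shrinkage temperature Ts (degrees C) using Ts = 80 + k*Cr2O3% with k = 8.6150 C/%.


Offered = pelt * offer_pct / 100 = 15.8250 * 1.6130 / 100 = 0.2553 kg
Uptake = offered - residual = 0.2553 - 0.0886 = 0.1667 kg
Cr2O3% on pelt = uptake / pelt * 100 = 0.1667 / 15.8250 * 100 = 1.0531 %
Ts = 80 + k * Cr2O3% = 80 + 8.6150 * 1.0531 = 89.0727 C


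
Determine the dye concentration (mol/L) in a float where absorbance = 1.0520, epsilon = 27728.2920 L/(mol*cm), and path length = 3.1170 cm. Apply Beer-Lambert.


Formula: c = A / (epsilon * l)
Substituting: c = 1.0520 / (27728.2920 * 3.1170)
Result: 1.2172e-05 mol/L


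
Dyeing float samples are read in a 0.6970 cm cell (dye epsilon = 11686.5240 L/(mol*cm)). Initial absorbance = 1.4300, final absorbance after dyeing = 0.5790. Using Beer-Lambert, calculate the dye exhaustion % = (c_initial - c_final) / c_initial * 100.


c_initial = A_i / (epsilon * l) = 1.4300 / (11686.5240 * 0.6970) = 1.7556e-04 mol/L
c_final = A_f / (epsilon * l) = 0.5790 / (11686.5240 * 0.6970) = 7.1082e-05 mol/L
Exhaustion = (c_initial - c_final) / c_initial * 100 = (1.7556e-04 - 7.1082e-05) / 1.7556e-04 * 100 = 59.5105 %


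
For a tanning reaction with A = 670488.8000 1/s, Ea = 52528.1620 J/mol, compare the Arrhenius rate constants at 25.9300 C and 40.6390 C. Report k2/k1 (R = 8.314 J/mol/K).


T1 = 25.9300 + 273.15 = 299.0800 K; T2 = 40.6390 + 273.15 = 313.7890 K
k1 = A * exp(-Ea/(R*T1)) = 670488.8000 * exp(-52528.1620/(8.314*299.0800)) = 4.4870e-04 1/s
k2 = A * exp(-Ea/(R*T2)) = 670488.8000 * exp(-52528.1620/(8.314*313.7890)) = 0.00120786 1/s
k2/k1 = 0.00120786 / 4.4870e-04 = 2.6919


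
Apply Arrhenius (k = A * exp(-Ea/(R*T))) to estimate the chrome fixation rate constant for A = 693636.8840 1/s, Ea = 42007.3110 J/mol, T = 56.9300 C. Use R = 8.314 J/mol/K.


T_K = T_C + 273.15 = 56.9300 + 273.15 = 330.0800 K
exponent = -Ea / (R * T_K) = -42007.3110 / (8.314 * 330.0800) = -15.3072
k = A * exp(exponent) = 693636.8840 * exp(-15.3072) = 0.1561 1/s


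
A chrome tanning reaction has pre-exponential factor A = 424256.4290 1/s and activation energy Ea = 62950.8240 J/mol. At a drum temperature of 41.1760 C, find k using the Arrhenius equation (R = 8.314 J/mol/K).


T_K = T_C + 273.15 = 41.1760 + 273.15 = 314.3260 K
exponent = -Ea / (R * T_K) = -62950.8240 / (8.314 * 314.3260) = -24.0886
k = A * exp(exponent) = 424256.4290 * exp(-24.0886) = 1.4659e-05 1/s


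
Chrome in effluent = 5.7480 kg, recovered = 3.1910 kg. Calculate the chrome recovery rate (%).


Formula: Recovery = recovered / input * 100
Substituting: Recovery = 3.1910 / 5.7480 * 100
Result: 55.5150 %


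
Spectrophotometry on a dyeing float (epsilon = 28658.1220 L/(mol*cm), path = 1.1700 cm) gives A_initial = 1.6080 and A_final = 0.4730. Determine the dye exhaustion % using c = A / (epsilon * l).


c_initial = A_i / (epsilon * l) = 1.6080 / (28658.1220 * 1.1700) = 4.7957e-05 mol/L
c_final = A_f / (epsilon * l) = 0.4730 / (28658.1220 * 1.1700) = 1.4107e-05 mol/L
Exhaustion = (c_initial - c_final) / c_initial * 100 = (4.7957e-05 - 1.4107e-05) / 4.7957e-05 * 100 = 70.5846 %


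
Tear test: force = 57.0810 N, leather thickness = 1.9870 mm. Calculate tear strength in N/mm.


Formula: Tear strength = force / thickness
Substituting: Tear strength = 57.0810 / 1.9870
Result: 28.7272 N/mm


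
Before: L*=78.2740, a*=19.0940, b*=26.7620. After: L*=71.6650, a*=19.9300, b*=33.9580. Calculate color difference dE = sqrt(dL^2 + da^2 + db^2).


dL = -6.6090, da = 0.8360, db = 7.1960
dE = sqrt((-6.6090)^2 + 0.8360^2 + 7.1960^2) = 9.8061


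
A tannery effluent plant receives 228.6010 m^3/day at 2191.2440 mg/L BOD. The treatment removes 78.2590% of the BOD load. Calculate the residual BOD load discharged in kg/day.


Load_in = volume * conc / 1000 = 228.6010 * 2191.2440 / 1000 = 500.9206 kg/day
Removed = Load_in * eff / 100 = 500.9206 * 78.2590 / 100 = 392.0154 kg/day
Load_out = Load_in - Removed = 500.9206 - 392.0154 = 108.9051 kg/day


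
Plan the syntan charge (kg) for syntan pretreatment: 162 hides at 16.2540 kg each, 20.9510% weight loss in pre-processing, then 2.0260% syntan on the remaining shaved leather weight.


Total_raw = N * avg_wt = 162 * 16.2540 = 2633.1480 kg
Substrate = Total_raw * (1 - loss/100) = 2633.1480 * (1 - 20.9510/100) = 2081.4772 kg
Syntan = Substrate * pct / 100 = 2081.4772 * 2.0260 / 100 = 42.1707 kg


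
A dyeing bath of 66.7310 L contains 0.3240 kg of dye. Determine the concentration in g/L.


Formula: Conc = dye_mass(kg) / volume(L) * 1000
Substituting: Conc = 0.3240 / 66.7310 * 1000
Result: 4.8553 g/L


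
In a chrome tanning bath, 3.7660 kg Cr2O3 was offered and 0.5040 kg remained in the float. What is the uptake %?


Formula: Uptake = (offered - residual) / offered * 100
Substituting: Uptake = (3.7660 - 0.5040) / 3.7660 * 100
Result: 86.6171 %


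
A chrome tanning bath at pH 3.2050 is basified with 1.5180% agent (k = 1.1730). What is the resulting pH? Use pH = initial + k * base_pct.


Formula: pH_final = pH_initial + k * base_pct
Substituting: pH_final = 3.2050 + 1.1730 * 1.5180
Result: 4.9856


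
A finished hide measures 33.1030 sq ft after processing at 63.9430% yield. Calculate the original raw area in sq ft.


Formula: raw = finished * 100 / yield
Substituting: raw = 33.1030 * 100 / 63.9430
Result: 51.7695 sq ft


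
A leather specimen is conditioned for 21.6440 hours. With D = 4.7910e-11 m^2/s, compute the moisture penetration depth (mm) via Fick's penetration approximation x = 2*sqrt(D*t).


t = 21.6440 hr * 3600 = 77918.4000 s
D * t = 4.7910e-11 * 77918.4000 = 3.7331e-06
x = 2 * sqrt(D*t) = 2 * sqrt(3.7331e-06) = 0.00386423 m = 3.8642 mm


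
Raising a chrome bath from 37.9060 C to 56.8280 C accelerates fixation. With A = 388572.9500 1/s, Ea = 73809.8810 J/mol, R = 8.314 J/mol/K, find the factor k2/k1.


T1 = 37.9060 + 273.15 = 311.0560 K; T2 = 56.8280 + 273.15 = 329.9780 K
k1 = A * exp(-Ea/(R*T1)) = 388572.9500 * exp(-73809.8810/(8.314*311.0560)) = 1.5645e-07 1/s
k2 = A * exp(-Ea/(R*T2)) = 388572.9500 * exp(-73809.8810/(8.314*329.9780)) = 8.0379e-07 1/s
k2/k1 = 8.0379e-07 / 1.5645e-07 = 5.1378


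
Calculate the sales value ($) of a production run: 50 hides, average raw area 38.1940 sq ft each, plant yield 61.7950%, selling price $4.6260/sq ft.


Raw_total = N * avg_area = 50 * 38.1940 = 1909.7000 sq ft
Finished = Raw_total * yield / 100 = 1909.7000 * 61.7950 / 100 = 1180.0991 sq ft
Value = Finished * price = 1180.0991 * 4.6260 = 5459.1385 $


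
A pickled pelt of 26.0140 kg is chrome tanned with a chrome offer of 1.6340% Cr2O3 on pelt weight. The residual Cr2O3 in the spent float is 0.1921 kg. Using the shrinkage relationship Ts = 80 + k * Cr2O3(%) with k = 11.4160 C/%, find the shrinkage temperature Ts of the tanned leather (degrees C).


Offered = pelt * offer_pct / 100 = 26.0140 * 1.6340 / 100 = 0.4251 kg
Uptake = offered - residual = 0.4251 - 0.1921 = 0.2330 kg
Cr2O3% on pelt = uptake / pelt * 100 = 0.2330 / 26.0140 * 100 = 0.8956 %
Ts = 80 + k * Cr2O3% = 80 + 11.4160 * 0.8956 = 90.2236 C


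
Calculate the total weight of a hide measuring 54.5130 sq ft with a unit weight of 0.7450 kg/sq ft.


Formula: Weight = area * weight_per_sqft
Substituting: Weight = 54.5130 * 0.7450
Result: 40.6122 kg


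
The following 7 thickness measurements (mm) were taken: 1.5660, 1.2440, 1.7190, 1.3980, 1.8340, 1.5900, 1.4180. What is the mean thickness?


Formula: Average = sum / n
Substituting: Average = 10.7690 / 7
Result: 1.5384 mm


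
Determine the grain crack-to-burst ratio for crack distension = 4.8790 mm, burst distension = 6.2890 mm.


Formula: Ratio = crack / burst
Substituting: Ratio = 4.8790 / 6.2890
Result: 0.7758


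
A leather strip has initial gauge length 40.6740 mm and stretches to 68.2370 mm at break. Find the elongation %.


Formula: Elongation = (Lf - L0) / L0 * 100
Substituting: Elongation = (68.2370 - 40.6740) / 40.6740 * 100
Result: 67.7656 %


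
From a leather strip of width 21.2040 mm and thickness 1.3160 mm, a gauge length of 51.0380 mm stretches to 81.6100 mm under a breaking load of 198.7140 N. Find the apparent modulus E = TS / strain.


TS = F / (w * t) = 198.7140 / (21.2040 * 1.3160) = 7.1212 N/mm^2
strain = (Lf - L0) / L0 = (81.6100 - 51.0380) / 51.0380 = 0.5990
E = TS / strain = 7.1212 / 0.5990 = 11.8884 N/mm^2


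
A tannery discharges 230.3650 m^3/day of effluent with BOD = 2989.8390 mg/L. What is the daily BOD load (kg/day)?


Formula: BOD_load = volume * conc / 1000
Substituting: BOD_load = 230.3650 * 2989.8390 / 1000
Result: 688.7543 kg/day


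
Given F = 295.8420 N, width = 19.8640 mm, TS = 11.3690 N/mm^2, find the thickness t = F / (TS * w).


Formula: t = F / (TS * w)
Substituting: t = 295.8420 / (11.3690 * 19.8640)
Result: 1.3100 mm


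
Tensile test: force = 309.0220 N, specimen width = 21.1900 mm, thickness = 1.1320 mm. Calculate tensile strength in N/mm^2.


Formula: TS = force / (width * thickness)
Substituting: TS = 309.0220 / (21.1900 * 1.1320)
Result: 12.8829 N/mm^2


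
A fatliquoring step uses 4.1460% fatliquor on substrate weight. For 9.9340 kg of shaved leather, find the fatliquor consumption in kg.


Formula: Fat = substrate * pct / 100
Substituting: Fat = 9.9340 * 4.1460 / 100
Result: 0.4119 kg


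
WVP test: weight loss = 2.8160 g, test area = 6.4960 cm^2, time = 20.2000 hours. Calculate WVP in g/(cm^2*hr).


Formula: WVP = loss / (area * time)
Substituting: WVP = 2.8160 / (6.4960 * 20.2000)
Result: 0.0214603 g/(cm^2*hr)


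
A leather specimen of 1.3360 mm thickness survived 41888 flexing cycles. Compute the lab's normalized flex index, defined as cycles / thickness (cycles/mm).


Formula: Index = cycles / thickness
Substituting: Index = 41888 / 1.3360
Result: 31353.2934 cycles/mm


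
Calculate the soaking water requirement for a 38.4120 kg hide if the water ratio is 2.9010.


Formula: Water = hide_weight * ratio
Substituting: Water = 38.4120 * 2.9010
Result: 111.4332 kg


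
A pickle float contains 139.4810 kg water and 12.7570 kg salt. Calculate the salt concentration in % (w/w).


Formula: Conc = salt / (water + salt) * 100
Substituting: Conc = 12.7570 / (139.4810 + 12.7570) * 100
Result: 8.3796 %


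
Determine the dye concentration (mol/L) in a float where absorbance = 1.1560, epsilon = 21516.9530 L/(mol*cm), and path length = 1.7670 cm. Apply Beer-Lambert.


Formula: c = A / (epsilon * l)
Substituting: c = 1.1560 / (21516.9530 * 1.7670)
Result: 3.0405e-05 mol/L


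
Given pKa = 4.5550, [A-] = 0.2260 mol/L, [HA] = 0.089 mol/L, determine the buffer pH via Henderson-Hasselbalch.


ratio = [A-] / [HA] = 0.2260 / 0.089 = 2.5393
log10(ratio) = 0.4047
pH = pKa + log10(ratio) = 4.5550 + 0.4047 = 4.9597


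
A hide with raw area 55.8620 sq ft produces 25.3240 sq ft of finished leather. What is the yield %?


Formula: Yield = finished / raw * 100
Substituting: Yield = 25.3240 / 55.8620 * 100
Result: 45.3331 %


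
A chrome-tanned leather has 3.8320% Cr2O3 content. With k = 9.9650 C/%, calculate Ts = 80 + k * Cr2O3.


Formula: Ts = 80 + k * Cr2O3
Substituting: Ts = 80 + 9.9650 * 3.8320
Result: 118.1859 C


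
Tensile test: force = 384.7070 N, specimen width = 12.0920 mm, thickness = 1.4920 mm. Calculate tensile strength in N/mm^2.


Formula: TS = force / (width * thickness)
Substituting: TS = 384.7070 / (12.0920 * 1.4920)
Result: 21.3237 N/mm^2


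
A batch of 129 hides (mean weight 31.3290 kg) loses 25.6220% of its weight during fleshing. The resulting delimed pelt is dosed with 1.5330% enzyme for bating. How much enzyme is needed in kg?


Total_raw = N * avg_wt = 129 * 31.3290 = 4041.4410 kg
Substrate = Total_raw * (1 - loss/100) = 4041.4410 * (1 - 25.6220/100) = 3005.9430 kg
Enzyme = Substrate * pct / 100 = 3005.9430 * 1.5330 / 100 = 46.0811 kg


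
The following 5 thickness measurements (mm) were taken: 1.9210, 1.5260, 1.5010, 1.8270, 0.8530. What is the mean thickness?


Formula: Average = sum / n
Substituting: Average = 7.6280 / 5
Result: 1.5256 mm


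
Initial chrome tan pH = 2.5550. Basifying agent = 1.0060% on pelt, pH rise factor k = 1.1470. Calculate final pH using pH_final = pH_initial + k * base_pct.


Formula: pH_final = pH_initial + k * base_pct
Substituting: pH_final = 2.5550 + 1.1470 * 1.0060
Result: 3.7089


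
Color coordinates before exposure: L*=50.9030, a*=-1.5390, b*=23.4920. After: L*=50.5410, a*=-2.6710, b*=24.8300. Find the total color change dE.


dL = -0.3620, da = -1.1320, db = 1.3380
dE = sqrt((-0.3620)^2 + (-1.1320)^2 + 1.3380^2) = 1.7896


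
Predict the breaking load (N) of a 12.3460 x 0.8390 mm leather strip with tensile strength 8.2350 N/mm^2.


Formula: F = TS * w * t
Substituting: F = 8.2350 * 12.3460 * 0.8390
Result: 85.3006 N


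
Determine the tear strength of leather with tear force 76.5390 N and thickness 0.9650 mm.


Formula: Tear strength = force / thickness
Substituting: Tear strength = 76.5390 / 0.9650
Result: 79.3150 N/mm


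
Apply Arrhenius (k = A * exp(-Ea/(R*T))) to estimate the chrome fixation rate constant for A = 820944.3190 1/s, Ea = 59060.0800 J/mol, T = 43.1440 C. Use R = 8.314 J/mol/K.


T_K = T_C + 273.15 = 43.1440 + 273.15 = 316.2940 K
exponent = -Ea / (R * T_K) = -59060.0800 / (8.314 * 316.2940) = -22.4591
k = A * exp(exponent) = 820944.3190 * exp(-22.4591) = 1.4469e-04 1/s


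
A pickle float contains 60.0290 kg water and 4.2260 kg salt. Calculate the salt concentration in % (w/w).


Formula: Conc = salt / (water + salt) * 100
Substituting: Conc = 4.2260 / (60.0290 + 4.2260) * 100
Result: 6.5769 %


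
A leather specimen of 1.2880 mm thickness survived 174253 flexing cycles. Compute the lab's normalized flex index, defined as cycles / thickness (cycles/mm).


Formula: Index = cycles / thickness
Substituting: Index = 174253 / 1.2880
Result: 135289.5963 cycles/mm
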